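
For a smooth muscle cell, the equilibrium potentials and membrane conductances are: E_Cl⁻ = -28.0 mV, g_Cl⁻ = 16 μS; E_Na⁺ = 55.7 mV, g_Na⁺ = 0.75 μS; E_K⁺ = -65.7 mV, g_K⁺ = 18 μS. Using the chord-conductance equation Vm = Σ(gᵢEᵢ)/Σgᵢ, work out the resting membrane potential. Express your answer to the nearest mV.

-46 mV

Σ gᵢEᵢ = 16·(-28.0) + 0.75·(55.7) + 18·(-65.7) = -1588.83
Σ gᵢ = 16 + 0.75 + 18 = 34.75
Vm = -1588.83 / 34.75 = -45.72 mV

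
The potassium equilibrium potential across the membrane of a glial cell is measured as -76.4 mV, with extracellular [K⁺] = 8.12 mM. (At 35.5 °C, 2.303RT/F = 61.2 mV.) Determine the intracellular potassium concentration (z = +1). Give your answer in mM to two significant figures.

140 mM

Nernst: E = (61.2/1) · log₁₀([out]/[in]), so log₁₀([out]/[in]) = -76.4 × 1 / 61.2 = -1.2484.
[out]/[in] = 10^(-1.2484) = 0.05645.
[in] = 8.12 / 0.05645 = 143.9 mM.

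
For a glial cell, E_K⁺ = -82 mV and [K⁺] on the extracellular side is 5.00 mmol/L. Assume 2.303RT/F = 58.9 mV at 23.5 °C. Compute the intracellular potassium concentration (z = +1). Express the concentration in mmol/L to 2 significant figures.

Nernst: E = (58.9/1) · log₁₀([out]/[in]), so log₁₀([out]/[in]) = -82.0 × 1 / 58.9 = -1.3922.
[out]/[in] = 10^(-1.3922) = 0.04053.
[in] = 5.00 / 0.04053 = 123.4 mmol/L.

120 mmol/L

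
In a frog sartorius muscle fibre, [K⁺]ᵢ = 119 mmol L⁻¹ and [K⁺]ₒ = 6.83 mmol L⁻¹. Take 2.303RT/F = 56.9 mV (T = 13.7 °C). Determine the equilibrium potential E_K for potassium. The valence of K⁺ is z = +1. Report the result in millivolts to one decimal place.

E = (56.9/z) · log₁₀([K⁺]_out/[K⁺]_in) with z = +1.
= (56.9/1) · log₁₀(6.83/119) = 56.90 · log₁₀(0.05739)
= 56.90 · (-1.2411) = -70.62 mV

-70.6 mV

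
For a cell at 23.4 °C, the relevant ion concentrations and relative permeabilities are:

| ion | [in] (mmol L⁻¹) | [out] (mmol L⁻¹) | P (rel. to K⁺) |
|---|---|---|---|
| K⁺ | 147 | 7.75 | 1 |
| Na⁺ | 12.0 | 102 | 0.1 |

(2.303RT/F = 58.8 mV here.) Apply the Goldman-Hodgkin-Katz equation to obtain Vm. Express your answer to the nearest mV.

Vm = 58.8 · log₁₀[(Σ P·[cation]ₒ + Σ P·[anion]ᵢ) / (Σ P·[cation]ᵢ + Σ P·[anion]ₒ)]
Numerator = 1×7.75 + 0.1×102 = 17.95
Denominator = 1×147 + 0.1×12.0 = 148.2
Vm = 58.8 · log₁₀(0.12112) = 58.8 × (-0.9168) = -53.91 mV

-54 mV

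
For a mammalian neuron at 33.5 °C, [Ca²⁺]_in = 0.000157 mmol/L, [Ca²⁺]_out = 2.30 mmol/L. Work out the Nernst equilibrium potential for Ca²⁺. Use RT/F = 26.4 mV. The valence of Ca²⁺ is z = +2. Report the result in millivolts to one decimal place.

E = (26.4/z) · ln([Ca²⁺]_out/[Ca²⁺]_in) with z = +2.
= (26.4/2) · ln(2.30/0.000157) = 13.20 · ln(1.465e+04)
= 13.20 · (9.5922) = 126.62 mV

126.6 mV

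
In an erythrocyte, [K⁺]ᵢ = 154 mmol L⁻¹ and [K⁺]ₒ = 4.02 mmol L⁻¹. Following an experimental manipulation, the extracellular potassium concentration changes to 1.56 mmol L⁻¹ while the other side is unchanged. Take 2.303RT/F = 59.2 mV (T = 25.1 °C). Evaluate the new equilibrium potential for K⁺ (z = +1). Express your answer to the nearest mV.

After the shift: [K⁺]_out = 1.56, [K⁺]_in = 154 mmol L⁻¹.
E_new = (59.2/1)·log₁₀(1.56/154) = 59.20 · (-1.9944) = -118.07 mV

-118 mV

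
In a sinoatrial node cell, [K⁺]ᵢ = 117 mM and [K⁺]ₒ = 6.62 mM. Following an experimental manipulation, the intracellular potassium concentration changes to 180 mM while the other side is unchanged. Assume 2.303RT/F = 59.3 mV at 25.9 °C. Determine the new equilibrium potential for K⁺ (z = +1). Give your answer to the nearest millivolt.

After the shift: [K⁺]_out = 6.62, [K⁺]_in = 180 mM.
E_new = (59.3/1)·log₁₀(6.62/180) = 59.30 · (-1.4344) = -85.06 mV

-85 mV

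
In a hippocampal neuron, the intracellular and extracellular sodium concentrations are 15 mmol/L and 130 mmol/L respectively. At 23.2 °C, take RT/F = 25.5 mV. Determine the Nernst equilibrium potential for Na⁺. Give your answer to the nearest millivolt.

55 mV

E = (25.5/z) · ln([Na⁺]_out/[Na⁺]_in) with z = +1.
= (25.5/1) · ln(130/15) = 25.50 · ln(8.667)
= 25.50 · (2.1595) = 55.07 mV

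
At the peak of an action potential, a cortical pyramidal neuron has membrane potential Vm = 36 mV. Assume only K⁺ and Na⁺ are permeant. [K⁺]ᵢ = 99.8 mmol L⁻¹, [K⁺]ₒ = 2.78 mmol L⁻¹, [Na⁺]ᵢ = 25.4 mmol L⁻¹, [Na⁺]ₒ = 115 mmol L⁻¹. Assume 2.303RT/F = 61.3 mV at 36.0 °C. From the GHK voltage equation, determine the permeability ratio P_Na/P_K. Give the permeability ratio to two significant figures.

23

Let α = P_Na/P_K. GHK: Vm = 61.3·log₁₀[(Kₒ + α·Naₒ)/(Kᵢ + α·Naᵢ)].
10^(Vm/61.3) = 10^(36.0/61.3) = 3.8661
So 3.8661·(Kᵢ + α·Naᵢ) = Kₒ + α·Naₒ → α = (3.8661·99.8 − 2.78) / (115.0 − 3.8661·25.4)
α = (385.8 − 2.78) / (115.0 − 98.2) = 383.1/16.8 = 22.8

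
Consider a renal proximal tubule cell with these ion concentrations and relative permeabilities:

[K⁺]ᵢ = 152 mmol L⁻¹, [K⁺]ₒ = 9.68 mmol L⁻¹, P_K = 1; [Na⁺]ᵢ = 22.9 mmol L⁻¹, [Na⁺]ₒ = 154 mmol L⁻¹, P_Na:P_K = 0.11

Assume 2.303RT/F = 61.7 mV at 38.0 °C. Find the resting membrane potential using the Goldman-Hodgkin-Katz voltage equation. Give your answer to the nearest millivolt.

Vm = 61.7 · log₁₀[(Σ P·[cation]ₒ + Σ P·[anion]ᵢ) / (Σ P·[cation]ᵢ + Σ P·[anion]ₒ)]
Numerator = 1×9.68 + 0.11×154 = 26.62
Denominator = 1×152 + 0.11×22.9 = 154.5
Vm = 61.7 · log₁₀(0.17228) = 61.7 × (-0.7638) = -47.12 mV

-47 mV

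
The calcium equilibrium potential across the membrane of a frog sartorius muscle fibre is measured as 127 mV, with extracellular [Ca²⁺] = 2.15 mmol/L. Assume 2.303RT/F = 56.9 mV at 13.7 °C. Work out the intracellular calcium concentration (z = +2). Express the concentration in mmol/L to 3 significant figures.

0.0000739 mmol/L

Nernst: E = (56.9/2) · log₁₀([out]/[in]), so log₁₀([out]/[in]) = 127.0 × 2 / 56.9 = 4.4640.
[out]/[in] = 10^(4.4640) = 2.911e+04.
[in] = 2.15 / 2.911e+04 = 7.387e-05 mmol/L.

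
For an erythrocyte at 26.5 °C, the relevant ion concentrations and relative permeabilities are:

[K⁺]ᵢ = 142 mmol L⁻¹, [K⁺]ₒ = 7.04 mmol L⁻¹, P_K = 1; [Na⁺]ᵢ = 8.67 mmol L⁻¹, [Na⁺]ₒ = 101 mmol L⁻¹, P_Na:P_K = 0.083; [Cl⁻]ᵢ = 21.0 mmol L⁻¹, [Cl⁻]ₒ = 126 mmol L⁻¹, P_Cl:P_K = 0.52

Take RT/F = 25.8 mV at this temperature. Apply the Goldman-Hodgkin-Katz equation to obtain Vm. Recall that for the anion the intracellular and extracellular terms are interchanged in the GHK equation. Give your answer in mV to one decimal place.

-53.3 mV

Vm = 25.8 · ln[(Σ P·[cation]ₒ + Σ P·[anion]ᵢ) / (Σ P·[cation]ᵢ + Σ P·[anion]ₒ)]
Numerator = 1×7.04 + 0.083×101 + 0.52×21.0 = 26.34
Denominator = 1×142 + 0.083×8.67 + 0.52×126 = 208.2
Vm = 25.8 · ln(0.1265) = 25.8 × (-2.0675) = -53.34 mV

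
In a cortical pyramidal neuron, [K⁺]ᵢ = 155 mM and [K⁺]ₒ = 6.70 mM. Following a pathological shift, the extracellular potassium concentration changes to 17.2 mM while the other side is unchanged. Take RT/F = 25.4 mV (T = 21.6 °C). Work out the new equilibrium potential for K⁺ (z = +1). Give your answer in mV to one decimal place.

After the shift: [K⁺]_out = 17.2, [K⁺]_in = 155 mM.
E_new = (25.4/1)·ln(17.2/155) = 25.40 · (-2.1985) = -55.84 mV

-55.8 mV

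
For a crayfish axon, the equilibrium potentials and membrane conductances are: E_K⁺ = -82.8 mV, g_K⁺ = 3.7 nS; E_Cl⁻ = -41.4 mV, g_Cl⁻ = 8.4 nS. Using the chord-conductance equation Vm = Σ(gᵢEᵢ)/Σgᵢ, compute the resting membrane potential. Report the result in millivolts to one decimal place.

Σ gᵢEᵢ = 3.7·(-82.8) + 8.4·(-41.4) = -654.12
Σ gᵢ = 3.7 + 8.4 = 12.1
Vm = -654.12 / 12.1 = -54.06 mV

-54.1 mV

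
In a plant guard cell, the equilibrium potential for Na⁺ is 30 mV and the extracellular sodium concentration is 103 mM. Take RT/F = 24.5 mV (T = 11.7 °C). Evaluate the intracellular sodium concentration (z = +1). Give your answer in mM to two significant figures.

Nernst: E = (24.5/1) · ln([out]/[in]), so ln([out]/[in]) = 30.0 × 1 / 24.5 = 1.2245.
[out]/[in] = e^(1.2245) = 3.402.
[in] = 103 / 3.402 = 30.27 mM.

30 mM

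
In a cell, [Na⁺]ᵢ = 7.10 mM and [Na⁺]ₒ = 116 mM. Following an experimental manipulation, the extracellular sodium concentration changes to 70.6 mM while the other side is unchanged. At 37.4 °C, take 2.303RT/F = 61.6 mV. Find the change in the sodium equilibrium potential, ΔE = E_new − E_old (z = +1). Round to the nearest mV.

-13 mV

E_old = (61.6/1)·log₁₀(116/7.10) = 74.73 mV
E_new = (61.6/1)·log₁₀(70.6/7.10) = 61.45 mV
ΔE = 61.45 − (74.73) = -13.28 mV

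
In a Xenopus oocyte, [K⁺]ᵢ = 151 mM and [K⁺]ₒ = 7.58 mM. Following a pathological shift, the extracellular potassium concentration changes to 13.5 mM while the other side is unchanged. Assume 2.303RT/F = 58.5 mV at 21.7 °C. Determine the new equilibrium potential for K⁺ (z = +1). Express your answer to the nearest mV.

After the shift: [K⁺]_out = 13.5, [K⁺]_in = 151 mM.
E_new = (58.5/1)·log₁₀(13.5/151) = 58.50 · (-1.0486) = -61.35 mV

-61 mV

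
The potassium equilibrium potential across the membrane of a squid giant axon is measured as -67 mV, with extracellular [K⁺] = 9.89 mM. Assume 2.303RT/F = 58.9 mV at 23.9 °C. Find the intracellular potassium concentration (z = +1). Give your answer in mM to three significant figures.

136 mM

Nernst: E = (58.9/1) · log₁₀([out]/[in]), so log₁₀([out]/[in]) = -67.0 × 1 / 58.9 = -1.1375.
[out]/[in] = 10^(-1.1375) = 0.07286.
[in] = 9.89 / 0.07286 = 135.7 mM.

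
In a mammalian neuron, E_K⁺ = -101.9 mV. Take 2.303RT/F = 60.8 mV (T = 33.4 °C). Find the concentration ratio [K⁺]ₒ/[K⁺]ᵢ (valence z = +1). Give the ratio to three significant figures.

0.0211

log₁₀([out]/[in]) = E·z/(60.8) = -101.9 × 1 / 60.8 = -1.6760
[out]/[in] = 10^(-1.6760) = 0.02109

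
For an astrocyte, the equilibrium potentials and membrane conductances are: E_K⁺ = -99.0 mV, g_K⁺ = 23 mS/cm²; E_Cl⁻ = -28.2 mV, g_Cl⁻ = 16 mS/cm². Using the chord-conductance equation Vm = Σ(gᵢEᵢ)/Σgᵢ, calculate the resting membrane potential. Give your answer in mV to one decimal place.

-70.0 mV

Σ gᵢEᵢ = 23·(-99.0) + 16·(-28.2) = -2728.20
Σ gᵢ = 23 + 16 = 39
Vm = -2728.20 / 39 = -69.95 mV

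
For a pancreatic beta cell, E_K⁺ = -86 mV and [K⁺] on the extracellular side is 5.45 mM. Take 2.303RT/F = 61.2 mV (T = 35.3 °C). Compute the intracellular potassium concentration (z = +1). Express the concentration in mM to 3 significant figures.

139 mM

Nernst: E = (61.2/1) · log₁₀([out]/[in]), so log₁₀([out]/[in]) = -86.0 × 1 / 61.2 = -1.4052.
[out]/[in] = 10^(-1.4052) = 0.03933.
[in] = 5.45 / 0.03933 = 138.6 mM.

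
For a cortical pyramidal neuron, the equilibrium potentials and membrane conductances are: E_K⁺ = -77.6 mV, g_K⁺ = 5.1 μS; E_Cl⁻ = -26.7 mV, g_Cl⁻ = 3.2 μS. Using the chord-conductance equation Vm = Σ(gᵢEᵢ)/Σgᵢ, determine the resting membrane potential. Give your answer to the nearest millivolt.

Σ gᵢEᵢ = 5.1·(-77.6) + 3.2·(-26.7) = -481.20
Σ gᵢ = 5.1 + 3.2 = 8.3
Vm = -481.20 / 8.3 = -57.98 mV

-58 mV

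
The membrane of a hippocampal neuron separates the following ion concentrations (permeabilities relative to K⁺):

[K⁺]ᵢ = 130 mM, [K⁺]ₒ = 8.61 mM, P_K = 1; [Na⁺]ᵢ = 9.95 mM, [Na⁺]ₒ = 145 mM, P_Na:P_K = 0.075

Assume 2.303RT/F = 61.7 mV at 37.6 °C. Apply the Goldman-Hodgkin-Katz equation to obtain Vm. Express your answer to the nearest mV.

Vm = 61.7 · log₁₀[(Σ P·[cation]ₒ + Σ P·[anion]ᵢ) / (Σ P·[cation]ᵢ + Σ P·[anion]ₒ)]
Numerator = 1×8.61 + 0.075×145 = 19.48
Denominator = 1×130 + 0.075×9.95 = 130.7
Vm = 61.7 · log₁₀(0.14903) = 61.7 × (-0.8267) = -51.01 mV

-51 mV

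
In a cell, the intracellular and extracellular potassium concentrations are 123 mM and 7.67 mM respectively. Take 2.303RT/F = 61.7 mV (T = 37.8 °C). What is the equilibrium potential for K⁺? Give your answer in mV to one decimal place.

E = (61.7/z) · log₁₀([K⁺]_out/[K⁺]_in) with z = +1.
= (61.7/1) · log₁₀(7.67/123) = 61.70 · log₁₀(0.06236)
= 61.70 · (-1.2051) = -74.36 mV

-74.4 mV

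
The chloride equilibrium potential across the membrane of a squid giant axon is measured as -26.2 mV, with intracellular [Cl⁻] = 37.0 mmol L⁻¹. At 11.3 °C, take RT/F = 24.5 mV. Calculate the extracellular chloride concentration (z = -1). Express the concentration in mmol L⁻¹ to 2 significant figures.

110 mmol L⁻¹

Nernst: E = (24.5/-1) · ln([out]/[in]), so ln([out]/[in]) = -26.2 × -1 / 24.5 = 1.0694.
[out]/[in] = e^(1.0694) = 2.914.
[out] = 2.914 × 37.0 = 107.8 mmol L⁻¹.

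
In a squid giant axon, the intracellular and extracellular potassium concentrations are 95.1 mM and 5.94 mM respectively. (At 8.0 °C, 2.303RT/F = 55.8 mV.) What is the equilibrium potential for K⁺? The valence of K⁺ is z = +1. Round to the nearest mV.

-67 mV

E = (55.8/z) · log₁₀([K⁺]_out/[K⁺]_in) with z = +1.
= (55.8/1) · log₁₀(5.94/95.1) = 55.80 · log₁₀(0.06246)
= 55.80 · (-1.2044) = -67.21 mV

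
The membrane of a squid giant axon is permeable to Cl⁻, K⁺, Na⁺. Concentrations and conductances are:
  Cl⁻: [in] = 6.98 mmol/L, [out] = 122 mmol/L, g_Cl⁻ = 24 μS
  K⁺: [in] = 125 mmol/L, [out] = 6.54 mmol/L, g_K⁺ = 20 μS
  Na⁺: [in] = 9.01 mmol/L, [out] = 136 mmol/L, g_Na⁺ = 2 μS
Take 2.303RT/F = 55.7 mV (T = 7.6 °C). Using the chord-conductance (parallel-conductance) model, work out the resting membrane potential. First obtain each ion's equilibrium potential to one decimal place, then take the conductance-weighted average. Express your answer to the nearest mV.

E_Cl⁻ = (55.7/-1)·log₁₀(122/6.98) = -69.2 mV
E_K⁺ = (55.7/1)·log₁₀(6.54/125) = -71.4 mV
E_Na⁺ = (55.7/1)·log₁₀(136/9.01) = 65.7 mV
Vm = (Σ gᵢEᵢ)/(Σ gᵢ) = (24·-69.2 + 20·-71.4 + 2·65.7) / (24 + 20 + 2)
= -2957.40 / 46 = -64.29 mV

-64 mV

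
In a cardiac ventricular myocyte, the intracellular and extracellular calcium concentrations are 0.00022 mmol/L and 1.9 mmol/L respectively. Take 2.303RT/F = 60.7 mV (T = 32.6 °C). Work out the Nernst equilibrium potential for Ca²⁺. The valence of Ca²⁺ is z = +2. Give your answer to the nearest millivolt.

E = (60.7/z) · log₁₀([Ca²⁺]_out/[Ca²⁺]_in) with z = +2.
= (60.7/2) · log₁₀(1.9/0.00022) = 30.35 · log₁₀(8636)
= 30.35 · (3.9363) = 119.47 mV

119 mV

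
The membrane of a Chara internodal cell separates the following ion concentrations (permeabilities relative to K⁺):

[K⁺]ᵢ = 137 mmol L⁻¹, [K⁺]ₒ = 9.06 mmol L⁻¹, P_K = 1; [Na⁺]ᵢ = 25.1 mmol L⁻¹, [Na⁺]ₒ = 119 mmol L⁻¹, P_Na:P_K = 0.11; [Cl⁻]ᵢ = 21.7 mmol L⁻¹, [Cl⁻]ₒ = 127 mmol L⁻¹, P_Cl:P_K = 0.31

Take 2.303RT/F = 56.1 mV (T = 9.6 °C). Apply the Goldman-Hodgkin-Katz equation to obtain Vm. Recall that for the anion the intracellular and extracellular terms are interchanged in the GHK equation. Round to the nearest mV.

Vm = 56.1 · log₁₀[(Σ P·[cation]ₒ + Σ P·[anion]ᵢ) / (Σ P·[cation]ᵢ + Σ P·[anion]ₒ)]
Numerator = 1×9.06 + 0.11×119 + 0.31×21.7 = 28.88
Denominator = 1×137 + 0.11×25.1 + 0.31×127 = 179.1
Vm = 56.1 · log₁₀(0.16121) = 56.1 × (-0.7926) = -44.47 mV

-44 mV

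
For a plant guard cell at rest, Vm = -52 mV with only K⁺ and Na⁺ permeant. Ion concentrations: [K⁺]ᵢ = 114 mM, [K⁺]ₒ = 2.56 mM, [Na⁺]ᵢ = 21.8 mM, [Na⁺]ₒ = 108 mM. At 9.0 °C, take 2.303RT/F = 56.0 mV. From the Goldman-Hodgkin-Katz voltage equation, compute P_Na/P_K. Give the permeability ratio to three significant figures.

Let α = P_Na/P_K. GHK: Vm = 56.0·log₁₀[(Kₒ + α·Naₒ)/(Kᵢ + α·Naᵢ)].
10^(Vm/56.0) = 10^(-52.0/56.0) = 0.11788
So 0.11788·(Kᵢ + α·Naᵢ) = Kₒ + α·Naₒ → α = (0.11788·114.0 − 2.56) / (108.0 − 0.11788·21.8)
α = (13.44 − 2.56) / (108.0 − 2.57) = 10.88/105.4 = 0.1032

0.103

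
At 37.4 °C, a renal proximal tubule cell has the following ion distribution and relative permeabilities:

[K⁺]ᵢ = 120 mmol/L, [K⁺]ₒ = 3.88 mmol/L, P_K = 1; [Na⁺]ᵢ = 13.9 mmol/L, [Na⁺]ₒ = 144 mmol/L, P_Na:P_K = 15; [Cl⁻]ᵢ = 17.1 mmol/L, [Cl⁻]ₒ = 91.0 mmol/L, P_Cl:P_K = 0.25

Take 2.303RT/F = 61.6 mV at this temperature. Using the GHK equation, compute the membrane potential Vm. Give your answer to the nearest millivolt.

49 mV

Vm = 61.6 · log₁₀[(Σ P·[cation]ₒ + Σ P·[anion]ᵢ) / (Σ P·[cation]ᵢ + Σ P·[anion]ₒ)]
Numerator = 1×3.88 + 15×144 + 0.25×17.1 = 2168
Denominator = 1×120 + 15×13.9 + 0.25×91.0 = 351.2
Vm = 61.6 · log₁₀(6.1727) = 61.6 × (0.7905) = 48.69 mV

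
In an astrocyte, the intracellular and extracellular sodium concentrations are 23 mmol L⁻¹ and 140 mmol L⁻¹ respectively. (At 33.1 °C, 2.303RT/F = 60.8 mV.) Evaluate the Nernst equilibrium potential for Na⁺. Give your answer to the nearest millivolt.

48 mV

E = (60.8/z) · log₁₀([Na⁺]_out/[Na⁺]_in) with z = +1.
= (60.8/1) · log₁₀(140/23) = 60.80 · log₁₀(6.087)
= 60.80 · (0.7844) = 47.69 mV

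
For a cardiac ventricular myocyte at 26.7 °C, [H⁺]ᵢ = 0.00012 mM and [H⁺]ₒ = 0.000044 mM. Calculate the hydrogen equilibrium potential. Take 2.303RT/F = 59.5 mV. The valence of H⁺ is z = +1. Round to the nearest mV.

E = (59.5/z) · log₁₀([H⁺]_out/[H⁺]_in) with z = +1.
= (59.5/1) · log₁₀(0.000044/0.00012) = 59.50 · log₁₀(0.3667)
= 59.50 · (-0.4357) = -25.93 mV

-26 mV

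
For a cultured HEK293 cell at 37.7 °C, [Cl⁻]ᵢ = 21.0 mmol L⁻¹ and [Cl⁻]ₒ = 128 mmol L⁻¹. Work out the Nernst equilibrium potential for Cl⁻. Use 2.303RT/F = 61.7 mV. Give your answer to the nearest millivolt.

-48 mV

E = (61.7/z) · log₁₀([Cl⁻]_out/[Cl⁻]_in) with z = -1.
For an anion, dividing by z = -1 reverses the sign.
= (61.7/-1) · log₁₀(128/21.0) = -61.70 · log₁₀(6.095)
= -61.70 · (0.7850) = -48.43 mV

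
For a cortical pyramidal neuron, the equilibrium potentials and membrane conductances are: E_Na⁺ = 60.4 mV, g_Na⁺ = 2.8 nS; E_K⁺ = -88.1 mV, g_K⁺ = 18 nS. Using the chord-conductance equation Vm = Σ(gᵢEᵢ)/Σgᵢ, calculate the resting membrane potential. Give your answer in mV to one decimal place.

Σ gᵢEᵢ = 2.8·(60.4) + 18·(-88.1) = -1416.68
Σ gᵢ = 2.8 + 18 = 20.8
Vm = -1416.68 / 20.8 = -68.11 mV

-68.1 mV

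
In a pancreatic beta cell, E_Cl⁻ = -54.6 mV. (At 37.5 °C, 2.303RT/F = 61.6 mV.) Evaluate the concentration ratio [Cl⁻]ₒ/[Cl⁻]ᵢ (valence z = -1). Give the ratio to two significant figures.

log₁₀([out]/[in]) = E·z/(61.6) = -54.6 × -1 / 61.6 = 0.8864
[out]/[in] = 10^(0.8864) = 7.698

7.7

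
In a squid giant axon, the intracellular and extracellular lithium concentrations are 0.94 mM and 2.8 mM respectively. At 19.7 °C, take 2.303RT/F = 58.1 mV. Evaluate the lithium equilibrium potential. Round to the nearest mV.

E = (58.1/z) · log₁₀([Li⁺]_out/[Li⁺]_in) with z = +1.
= (58.1/1) · log₁₀(2.8/0.94) = 58.10 · log₁₀(2.979)
= 58.10 · (0.4740) = 27.54 mV

28 mV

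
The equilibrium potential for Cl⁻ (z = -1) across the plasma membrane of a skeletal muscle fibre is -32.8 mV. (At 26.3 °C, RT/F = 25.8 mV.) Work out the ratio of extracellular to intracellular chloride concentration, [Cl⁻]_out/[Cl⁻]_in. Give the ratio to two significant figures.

ln([out]/[in]) = E·z/(25.8) = -32.8 × -1 / 25.8 = 1.2713
[out]/[in] = e^(1.2713) = 3.566

3.6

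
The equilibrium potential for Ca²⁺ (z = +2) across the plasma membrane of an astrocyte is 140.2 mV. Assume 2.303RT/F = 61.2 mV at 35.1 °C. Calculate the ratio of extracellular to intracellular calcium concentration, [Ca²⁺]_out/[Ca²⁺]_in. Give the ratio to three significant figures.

38200

log₁₀([out]/[in]) = E·z/(61.2) = 140.2 × 2 / 61.2 = 4.5817
[out]/[in] = 10^(4.5817) = 3.817e+04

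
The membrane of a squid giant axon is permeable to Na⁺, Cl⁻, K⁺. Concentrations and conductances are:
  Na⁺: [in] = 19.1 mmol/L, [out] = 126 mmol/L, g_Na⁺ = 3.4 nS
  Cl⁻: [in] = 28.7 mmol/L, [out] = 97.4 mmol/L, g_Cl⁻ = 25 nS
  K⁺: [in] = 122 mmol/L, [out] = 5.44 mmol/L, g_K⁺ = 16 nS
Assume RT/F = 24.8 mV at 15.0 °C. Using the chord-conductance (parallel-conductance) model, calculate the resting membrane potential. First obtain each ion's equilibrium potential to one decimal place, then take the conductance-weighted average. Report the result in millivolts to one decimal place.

E_Na⁺ = (24.8/1)·ln(126/19.1) = 46.8 mV
E_Cl⁻ = (24.8/-1)·ln(97.4/28.7) = -30.3 mV
E_K⁺ = (24.8/1)·ln(5.44/122) = -77.1 mV
Vm = (Σ gᵢEᵢ)/(Σ gᵢ) = (3.4·46.8 + 25·-30.3 + 16·-77.1) / (3.4 + 25 + 16)
= -1831.98 / 44.4 = -41.26 mV

-41.3 mV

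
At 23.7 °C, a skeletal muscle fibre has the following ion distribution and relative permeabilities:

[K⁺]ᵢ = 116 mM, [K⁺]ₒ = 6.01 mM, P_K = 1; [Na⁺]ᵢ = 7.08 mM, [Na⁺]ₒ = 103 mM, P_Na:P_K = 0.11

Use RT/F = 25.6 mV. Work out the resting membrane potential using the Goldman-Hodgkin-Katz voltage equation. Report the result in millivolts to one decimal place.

-48.8 mV

Vm = 25.6 · ln[(Σ P·[cation]ₒ + Σ P·[anion]ᵢ) / (Σ P·[cation]ᵢ + Σ P·[anion]ₒ)]
Numerator = 1×6.01 + 0.11×103 = 17.34
Denominator = 1×116 + 0.11×7.08 = 116.8
Vm = 25.6 · ln(0.14849) = 25.6 × (-1.9073) = -48.83 mV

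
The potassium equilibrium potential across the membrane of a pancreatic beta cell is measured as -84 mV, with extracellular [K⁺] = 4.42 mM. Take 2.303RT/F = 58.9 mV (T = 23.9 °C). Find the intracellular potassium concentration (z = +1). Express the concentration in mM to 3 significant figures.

Nernst: E = (58.9/1) · log₁₀([out]/[in]), so log₁₀([out]/[in]) = -84.0 × 1 / 58.9 = -1.4261.
[out]/[in] = 10^(-1.4261) = 0.03748.
[in] = 4.42 / 0.03748 = 117.9 mM.

118 mM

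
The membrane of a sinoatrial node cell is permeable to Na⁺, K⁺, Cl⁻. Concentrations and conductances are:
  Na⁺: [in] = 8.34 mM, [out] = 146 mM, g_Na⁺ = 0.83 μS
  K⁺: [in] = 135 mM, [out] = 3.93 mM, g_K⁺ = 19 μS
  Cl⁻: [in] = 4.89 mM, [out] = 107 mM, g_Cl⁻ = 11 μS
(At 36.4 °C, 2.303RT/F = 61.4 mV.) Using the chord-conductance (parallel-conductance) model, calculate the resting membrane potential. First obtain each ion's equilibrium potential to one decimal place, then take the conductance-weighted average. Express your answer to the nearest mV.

-85 mV

E_Na⁺ = (61.4/1)·log₁₀(146/8.34) = 76.3 mV
E_K⁺ = (61.4/1)·log₁₀(3.93/135) = -94.3 mV
E_Cl⁻ = (61.4/-1)·log₁₀(107/4.89) = -82.3 mV
Vm = (Σ gᵢEᵢ)/(Σ gᵢ) = (0.83·76.3 + 19·-94.3 + 11·-82.3) / (0.83 + 19 + 11)
= -2633.67 / 30.83 = -85.43 mV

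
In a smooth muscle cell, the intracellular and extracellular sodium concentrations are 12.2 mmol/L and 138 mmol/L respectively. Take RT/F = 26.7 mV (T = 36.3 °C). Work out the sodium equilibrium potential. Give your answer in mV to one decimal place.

64.8 mV

E = (26.7/z) · ln([Na⁺]_out/[Na⁺]_in) with z = +1.
= (26.7/1) · ln(138/12.2) = 26.70 · ln(11.31)
= 26.70 · (2.4258) = 64.77 mV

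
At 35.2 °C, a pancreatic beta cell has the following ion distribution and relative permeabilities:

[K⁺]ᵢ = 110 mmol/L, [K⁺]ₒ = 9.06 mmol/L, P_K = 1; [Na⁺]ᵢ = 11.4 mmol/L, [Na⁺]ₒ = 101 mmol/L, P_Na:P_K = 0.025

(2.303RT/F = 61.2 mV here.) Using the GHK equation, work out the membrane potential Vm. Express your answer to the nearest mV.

-60 mV

Vm = 61.2 · log₁₀[(Σ P·[cation]ₒ + Σ P·[anion]ᵢ) / (Σ P·[cation]ᵢ + Σ P·[anion]ₒ)]
Numerator = 1×9.06 + 0.025×101 = 11.59
Denominator = 1×110 + 0.025×11.4 = 110.3
Vm = 61.2 · log₁₀(0.10505) = 61.2 × (-0.9786) = -59.89 mV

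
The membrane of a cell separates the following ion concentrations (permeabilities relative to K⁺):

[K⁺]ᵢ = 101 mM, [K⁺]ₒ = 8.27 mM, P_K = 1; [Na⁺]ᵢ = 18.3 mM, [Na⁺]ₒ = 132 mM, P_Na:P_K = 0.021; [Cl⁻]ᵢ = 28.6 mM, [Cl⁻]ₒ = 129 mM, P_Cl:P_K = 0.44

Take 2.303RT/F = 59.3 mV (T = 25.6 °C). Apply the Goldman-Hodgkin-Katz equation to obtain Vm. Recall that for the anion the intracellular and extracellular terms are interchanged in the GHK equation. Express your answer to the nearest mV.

Vm = 59.3 · log₁₀[(Σ P·[cation]ₒ + Σ P·[anion]ᵢ) / (Σ P·[cation]ᵢ + Σ P·[anion]ₒ)]
Numerator = 1×8.27 + 0.021×132 + 0.44×28.6 = 23.63
Denominator = 1×101 + 0.021×18.3 + 0.44×129 = 158.1
Vm = 59.3 · log₁₀(0.1494) = 59.3 × (-0.8257) = -48.96 mV

-49 mV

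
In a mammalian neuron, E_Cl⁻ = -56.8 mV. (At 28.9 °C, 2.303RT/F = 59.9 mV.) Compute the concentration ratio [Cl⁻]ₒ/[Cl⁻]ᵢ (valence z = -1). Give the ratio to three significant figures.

8.88

log₁₀([out]/[in]) = E·z/(59.9) = -56.8 × -1 / 59.9 = 0.9482
[out]/[in] = 10^(0.9482) = 8.877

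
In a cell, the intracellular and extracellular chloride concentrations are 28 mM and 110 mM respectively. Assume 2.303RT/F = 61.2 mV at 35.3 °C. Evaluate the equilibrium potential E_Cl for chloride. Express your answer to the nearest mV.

-36 mV

E = (61.2/z) · log₁₀([Cl⁻]_out/[Cl⁻]_in) with z = -1.
For an anion, dividing by z = -1 reverses the sign.
= (61.2/-1) · log₁₀(110/28) = -61.20 · log₁₀(3.929)
= -61.20 · (0.5942) = -36.37 mV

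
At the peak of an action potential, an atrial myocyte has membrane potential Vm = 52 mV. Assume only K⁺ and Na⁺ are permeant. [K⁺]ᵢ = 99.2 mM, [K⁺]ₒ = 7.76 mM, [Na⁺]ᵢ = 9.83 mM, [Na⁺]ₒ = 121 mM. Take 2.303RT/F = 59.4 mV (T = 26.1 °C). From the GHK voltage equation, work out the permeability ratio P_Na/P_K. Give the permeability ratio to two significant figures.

16

Let α = P_Na/P_K. GHK: Vm = 59.4·log₁₀[(Kₒ + α·Naₒ)/(Kᵢ + α·Naᵢ)].
10^(Vm/59.4) = 10^(52.0/59.4) = 7.5062
So 7.5062·(Kᵢ + α·Naᵢ) = Kₒ + α·Naₒ → α = (7.5062·99.2 − 7.76) / (121.0 − 7.5062·9.83)
α = (744.6 − 7.76) / (121.0 − 73.79) = 736.9/47.21 = 15.61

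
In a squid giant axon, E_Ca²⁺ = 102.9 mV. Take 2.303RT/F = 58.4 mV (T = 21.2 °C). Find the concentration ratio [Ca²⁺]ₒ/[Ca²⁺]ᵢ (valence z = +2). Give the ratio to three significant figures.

log₁₀([out]/[in]) = E·z/(58.4) = 102.9 × 2 / 58.4 = 3.5240
[out]/[in] = 10^(3.5240) = 3342

3340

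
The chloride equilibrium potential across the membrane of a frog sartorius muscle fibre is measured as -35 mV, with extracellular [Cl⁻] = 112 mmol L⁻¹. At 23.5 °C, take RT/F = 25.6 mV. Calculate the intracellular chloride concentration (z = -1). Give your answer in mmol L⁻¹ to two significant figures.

Nernst: E = (25.6/-1) · ln([out]/[in]), so ln([out]/[in]) = -35.0 × -1 / 25.6 = 1.3672.
[out]/[in] = e^(1.3672) = 3.924.
[in] = 112 / 3.924 = 28.54 mmol L⁻¹.

29 mmol L⁻¹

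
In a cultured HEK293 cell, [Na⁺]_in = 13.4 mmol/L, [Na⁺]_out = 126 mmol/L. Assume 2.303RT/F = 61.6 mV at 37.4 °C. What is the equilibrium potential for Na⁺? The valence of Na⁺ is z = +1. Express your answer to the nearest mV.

E = (61.6/z) · log₁₀([Na⁺]_out/[Na⁺]_in) with z = +1.
= (61.6/1) · log₁₀(126/13.4) = 61.60 · log₁₀(9.403)
= 61.60 · (0.9733) = 59.95 mV

60 mV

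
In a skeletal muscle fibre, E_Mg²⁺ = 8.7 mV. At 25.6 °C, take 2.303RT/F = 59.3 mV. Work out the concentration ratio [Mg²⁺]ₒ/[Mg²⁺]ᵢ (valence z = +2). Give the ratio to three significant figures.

1.97

log₁₀([out]/[in]) = E·z/(59.3) = 8.7 × 2 / 59.3 = 0.2934
[out]/[in] = 10^(0.2934) = 1.965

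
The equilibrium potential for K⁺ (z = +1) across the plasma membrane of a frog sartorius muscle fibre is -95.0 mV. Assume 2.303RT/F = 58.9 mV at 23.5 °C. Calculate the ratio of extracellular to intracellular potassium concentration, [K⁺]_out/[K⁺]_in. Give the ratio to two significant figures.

log₁₀([out]/[in]) = E·z/(58.9) = -95.0 × 1 / 58.9 = -1.6129
[out]/[in] = 10^(-1.6129) = 0.02438

0.024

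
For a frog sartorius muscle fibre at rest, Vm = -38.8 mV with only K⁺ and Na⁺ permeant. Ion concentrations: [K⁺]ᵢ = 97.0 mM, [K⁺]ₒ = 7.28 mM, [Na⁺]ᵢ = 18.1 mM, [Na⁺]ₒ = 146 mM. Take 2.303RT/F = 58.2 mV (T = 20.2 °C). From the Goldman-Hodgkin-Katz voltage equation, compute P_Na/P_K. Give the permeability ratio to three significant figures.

Let α = P_Na/P_K. GHK: Vm = 58.2·log₁₀[(Kₒ + α·Naₒ)/(Kᵢ + α·Naᵢ)].
10^(Vm/58.2) = 10^(-38.8/58.2) = 0.21544
So 0.21544·(Kᵢ + α·Naᵢ) = Kₒ + α·Naₒ → α = (0.21544·97.0 − 7.28) / (146.0 − 0.21544·18.1)
α = (20.9 − 7.28) / (146.0 − 3.9) = 13.62/142.1 = 0.09583

0.0958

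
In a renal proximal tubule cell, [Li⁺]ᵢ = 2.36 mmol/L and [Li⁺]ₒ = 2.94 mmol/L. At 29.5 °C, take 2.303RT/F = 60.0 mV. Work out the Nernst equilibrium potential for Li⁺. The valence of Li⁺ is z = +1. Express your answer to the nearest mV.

6 mV

E = (60.0/z) · log₁₀([Li⁺]_out/[Li⁺]_in) with z = +1.
= (60.0/1) · log₁₀(2.94/2.36) = 60.00 · log₁₀(1.246)
= 60.00 · (0.0954) = 5.73 mV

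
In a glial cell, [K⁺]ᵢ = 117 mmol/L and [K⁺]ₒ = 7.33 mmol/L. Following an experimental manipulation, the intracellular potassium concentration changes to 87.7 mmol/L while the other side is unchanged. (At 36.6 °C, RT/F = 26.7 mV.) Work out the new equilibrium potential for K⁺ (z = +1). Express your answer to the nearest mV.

-66 mV

After the shift: [K⁺]_out = 7.33, [K⁺]_in = 87.7 mmol/L.
E_new = (26.7/1)·ln(7.33/87.7) = 26.70 · (-2.4819) = -66.27 mV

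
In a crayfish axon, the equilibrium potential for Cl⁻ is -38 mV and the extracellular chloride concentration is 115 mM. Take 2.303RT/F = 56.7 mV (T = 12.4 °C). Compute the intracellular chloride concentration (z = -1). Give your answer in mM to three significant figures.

24.6 mM

Nernst: E = (56.7/-1) · log₁₀([out]/[in]), so log₁₀([out]/[in]) = -38.0 × -1 / 56.7 = 0.6702.
[out]/[in] = 10^(0.6702) = 4.679.
[in] = 115 / 4.679 = 24.58 mM.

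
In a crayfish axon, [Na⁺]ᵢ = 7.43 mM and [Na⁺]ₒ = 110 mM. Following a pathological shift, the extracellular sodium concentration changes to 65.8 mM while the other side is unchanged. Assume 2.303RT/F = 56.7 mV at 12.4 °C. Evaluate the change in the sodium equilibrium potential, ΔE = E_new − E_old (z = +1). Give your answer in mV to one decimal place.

-12.7 mV

E_old = (56.7/1)·log₁₀(110/7.43) = 66.36 mV
E_new = (56.7/1)·log₁₀(65.8/7.43) = 53.71 mV
ΔE = 53.71 − (66.36) = -12.65 mV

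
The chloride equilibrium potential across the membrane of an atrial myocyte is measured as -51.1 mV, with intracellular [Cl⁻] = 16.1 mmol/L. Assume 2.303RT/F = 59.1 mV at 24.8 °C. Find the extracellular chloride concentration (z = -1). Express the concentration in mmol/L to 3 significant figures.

118 mmol/L

Nernst: E = (59.1/-1) · log₁₀([out]/[in]), so log₁₀([out]/[in]) = -51.1 × -1 / 59.1 = 0.8646.
[out]/[in] = 10^(0.8646) = 7.322.
[out] = 7.322 × 16.1 = 117.9 mmol/L.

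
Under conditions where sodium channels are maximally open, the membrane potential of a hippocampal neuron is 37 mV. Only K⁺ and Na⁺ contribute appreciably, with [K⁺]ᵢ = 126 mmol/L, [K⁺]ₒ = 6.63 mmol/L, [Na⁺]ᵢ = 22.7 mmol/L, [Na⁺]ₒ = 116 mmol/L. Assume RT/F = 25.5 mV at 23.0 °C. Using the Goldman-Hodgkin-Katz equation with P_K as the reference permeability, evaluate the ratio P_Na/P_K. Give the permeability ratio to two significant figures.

Let α = P_Na/P_K. GHK: Vm = 25.5·ln[(Kₒ + α·Naₒ)/(Kᵢ + α·Naᵢ)].
e^(Vm/25.5) = e^(37.0/25.5) = 4.2673
So 4.2673·(Kᵢ + α·Naᵢ) = Kₒ + α·Naₒ → α = (4.2673·126.0 − 6.63) / (116.0 − 4.2673·22.7)
α = (537.7 − 6.63) / (116.0 − 96.87) = 531/19.13 = 27.76

28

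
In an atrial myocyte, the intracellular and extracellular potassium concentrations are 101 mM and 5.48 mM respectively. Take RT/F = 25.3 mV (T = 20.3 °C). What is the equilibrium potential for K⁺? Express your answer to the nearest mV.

E = (25.3/z) · ln([K⁺]_out/[K⁺]_in) with z = +1.
= (25.3/1) · ln(5.48/101) = 25.30 · ln(0.05426)
= 25.30 · (-2.9140) = -73.72 mV

-74 mV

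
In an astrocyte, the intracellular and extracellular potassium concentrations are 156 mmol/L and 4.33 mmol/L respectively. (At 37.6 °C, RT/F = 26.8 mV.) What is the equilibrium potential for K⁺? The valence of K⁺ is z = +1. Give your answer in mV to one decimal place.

-96.1 mV

E = (26.8/z) · ln([K⁺]_out/[K⁺]_in) with z = +1.
= (26.8/1) · ln(4.33/156) = 26.80 · ln(0.02776)
= 26.80 · (-3.5843) = -96.06 mV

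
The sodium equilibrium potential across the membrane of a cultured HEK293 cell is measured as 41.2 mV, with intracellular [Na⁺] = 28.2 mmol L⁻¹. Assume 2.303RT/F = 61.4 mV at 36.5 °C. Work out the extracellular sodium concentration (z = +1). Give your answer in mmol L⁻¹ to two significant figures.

Nernst: E = (61.4/1) · log₁₀([out]/[in]), so log₁₀([out]/[in]) = 41.2 × 1 / 61.4 = 0.6710.
[out]/[in] = 10^(0.6710) = 4.688.
[out] = 4.688 × 28.2 = 132.2 mmol L⁻¹.

130 mmol L⁻¹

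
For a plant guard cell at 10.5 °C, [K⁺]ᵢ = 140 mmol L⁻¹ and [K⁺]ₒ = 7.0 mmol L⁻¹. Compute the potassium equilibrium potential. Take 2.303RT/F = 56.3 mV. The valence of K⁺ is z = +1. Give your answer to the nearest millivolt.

E = (56.3/z) · log₁₀([K⁺]_out/[K⁺]_in) with z = +1.
= (56.3/1) · log₁₀(7.0/140) = 56.30 · log₁₀(0.05)
= 56.30 · (-1.3010) = -73.25 mV

-73 mV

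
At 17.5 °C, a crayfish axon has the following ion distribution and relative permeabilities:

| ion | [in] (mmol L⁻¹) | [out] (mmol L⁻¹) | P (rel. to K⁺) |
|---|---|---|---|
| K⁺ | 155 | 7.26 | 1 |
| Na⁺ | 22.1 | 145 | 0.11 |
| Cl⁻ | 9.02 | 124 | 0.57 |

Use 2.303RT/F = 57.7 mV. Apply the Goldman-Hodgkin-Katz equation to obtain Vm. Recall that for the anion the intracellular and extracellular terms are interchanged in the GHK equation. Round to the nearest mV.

-52 mV

Vm = 57.7 · log₁₀[(Σ P·[cation]ₒ + Σ P·[anion]ᵢ) / (Σ P·[cation]ᵢ + Σ P·[anion]ₒ)]
Numerator = 1×7.26 + 0.11×145 + 0.57×9.02 = 28.35
Denominator = 1×155 + 0.11×22.1 + 0.57×124 = 228.1
Vm = 57.7 · log₁₀(0.12429) = 57.7 × (-0.9056) = -52.25 mV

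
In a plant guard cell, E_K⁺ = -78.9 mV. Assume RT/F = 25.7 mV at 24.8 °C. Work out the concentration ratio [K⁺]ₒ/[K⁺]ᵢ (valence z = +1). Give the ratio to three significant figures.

ln([out]/[in]) = E·z/(25.7) = -78.9 × 1 / 25.7 = -3.0700
[out]/[in] = e^(-3.0700) = 0.04642

0.0464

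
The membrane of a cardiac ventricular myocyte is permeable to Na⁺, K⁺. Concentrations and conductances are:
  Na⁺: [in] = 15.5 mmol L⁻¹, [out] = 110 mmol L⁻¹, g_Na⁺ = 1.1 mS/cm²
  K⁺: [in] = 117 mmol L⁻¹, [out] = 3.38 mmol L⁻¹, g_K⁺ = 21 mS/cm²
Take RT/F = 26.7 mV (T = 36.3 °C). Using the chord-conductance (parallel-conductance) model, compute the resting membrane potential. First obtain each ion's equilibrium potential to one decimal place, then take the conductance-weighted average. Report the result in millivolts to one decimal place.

-87.3 mV

E_Na⁺ = (26.7/1)·ln(110/15.5) = 52.3 mV
E_K⁺ = (26.7/1)·ln(3.38/117) = -94.6 mV
Vm = (Σ gᵢEᵢ)/(Σ gᵢ) = (1.1·52.3 + 21·-94.6) / (1.1 + 21)
= -1929.07 / 22.1 = -87.29 mV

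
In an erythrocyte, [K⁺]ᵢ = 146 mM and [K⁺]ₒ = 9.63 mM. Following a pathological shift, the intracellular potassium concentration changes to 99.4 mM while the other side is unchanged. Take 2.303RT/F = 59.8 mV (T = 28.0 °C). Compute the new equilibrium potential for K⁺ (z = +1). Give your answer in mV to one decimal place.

-60.6 mV

After the shift: [K⁺]_out = 9.63, [K⁺]_in = 99.4 mM.
E_new = (59.8/1)·log₁₀(9.63/99.4) = 59.80 · (-1.0138) = -60.62 mV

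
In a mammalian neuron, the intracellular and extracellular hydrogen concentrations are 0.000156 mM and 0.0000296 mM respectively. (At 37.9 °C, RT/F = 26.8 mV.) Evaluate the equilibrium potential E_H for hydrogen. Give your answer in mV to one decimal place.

E = (26.8/z) · ln([H⁺]_out/[H⁺]_in) with z = +1.
= (26.8/1) · ln(0.0000296/0.000156) = 26.80 · ln(0.1897)
= 26.80 · (-1.6621) = -44.54 mV

-44.5 mV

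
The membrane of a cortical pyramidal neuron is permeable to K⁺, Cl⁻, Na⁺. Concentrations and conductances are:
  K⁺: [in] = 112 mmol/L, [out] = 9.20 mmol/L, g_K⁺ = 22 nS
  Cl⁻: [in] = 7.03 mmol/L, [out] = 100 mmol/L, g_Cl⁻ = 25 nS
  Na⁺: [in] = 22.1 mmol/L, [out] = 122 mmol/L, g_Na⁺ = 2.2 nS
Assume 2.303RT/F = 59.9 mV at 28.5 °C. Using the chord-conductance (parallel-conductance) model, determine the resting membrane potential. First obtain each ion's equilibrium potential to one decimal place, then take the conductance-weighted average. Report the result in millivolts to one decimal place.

-62.2 mV

E_K⁺ = (59.9/1)·log₁₀(9.20/112) = -65.0 mV
E_Cl⁻ = (59.9/-1)·log₁₀(100/7.03) = -69.1 mV
E_Na⁺ = (59.9/1)·log₁₀(122/22.1) = 44.4 mV
Vm = (Σ gᵢEᵢ)/(Σ gᵢ) = (22·-65.0 + 25·-69.1 + 2.2·44.4) / (22 + 25 + 2.2)
= -3059.82 / 49.2 = -62.19 mV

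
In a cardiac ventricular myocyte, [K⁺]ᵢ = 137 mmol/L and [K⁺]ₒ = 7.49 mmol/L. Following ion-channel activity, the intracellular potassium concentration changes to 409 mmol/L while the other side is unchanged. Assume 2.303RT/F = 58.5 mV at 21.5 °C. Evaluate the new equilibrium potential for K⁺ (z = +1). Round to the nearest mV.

-102 mV

After the shift: [K⁺]_out = 7.49, [K⁺]_in = 409 mmol/L.
E_new = (58.5/1)·log₁₀(7.49/409) = 58.50 · (-1.7372) = -101.63 mV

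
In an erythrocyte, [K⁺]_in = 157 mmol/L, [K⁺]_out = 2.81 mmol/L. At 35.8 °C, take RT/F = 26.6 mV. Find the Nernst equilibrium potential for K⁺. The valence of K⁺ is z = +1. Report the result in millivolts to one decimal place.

E = (26.6/z) · ln([K⁺]_out/[K⁺]_in) with z = +1.
= (26.6/1) · ln(2.81/157) = 26.60 · ln(0.0179)
= 26.60 · (-4.0231) = -107.01 mV

-107.0 mV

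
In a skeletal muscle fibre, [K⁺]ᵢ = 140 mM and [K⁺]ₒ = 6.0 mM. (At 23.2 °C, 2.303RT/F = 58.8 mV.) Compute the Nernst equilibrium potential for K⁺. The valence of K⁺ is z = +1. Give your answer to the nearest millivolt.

-80 mV

E = (58.8/z) · log₁₀([K⁺]_out/[K⁺]_in) with z = +1.
= (58.8/1) · log₁₀(6.0/140) = 58.80 · log₁₀(0.04286)
= 58.80 · (-1.3680) = -80.44 mV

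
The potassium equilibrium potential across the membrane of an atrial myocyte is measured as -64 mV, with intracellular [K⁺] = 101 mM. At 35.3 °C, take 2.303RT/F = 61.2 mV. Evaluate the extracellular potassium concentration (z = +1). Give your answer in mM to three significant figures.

9.09 mM

Nernst: E = (61.2/1) · log₁₀([out]/[in]), so log₁₀([out]/[in]) = -64.0 × 1 / 61.2 = -1.0458.
[out]/[in] = 10^(-1.0458) = 0.09.
[out] = 0.09 × 101 = 9.09 mM.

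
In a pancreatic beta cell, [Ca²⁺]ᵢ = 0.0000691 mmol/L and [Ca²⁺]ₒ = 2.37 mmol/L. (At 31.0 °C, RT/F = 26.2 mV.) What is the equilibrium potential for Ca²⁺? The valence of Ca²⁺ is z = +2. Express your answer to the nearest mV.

E = (26.2/z) · ln([Ca²⁺]_out/[Ca²⁺]_in) with z = +2.
= (26.2/2) · ln(2.37/0.0000691) = 13.10 · ln(3.43e+04)
= 13.10 · (10.4428) = 136.80 mV

137 mV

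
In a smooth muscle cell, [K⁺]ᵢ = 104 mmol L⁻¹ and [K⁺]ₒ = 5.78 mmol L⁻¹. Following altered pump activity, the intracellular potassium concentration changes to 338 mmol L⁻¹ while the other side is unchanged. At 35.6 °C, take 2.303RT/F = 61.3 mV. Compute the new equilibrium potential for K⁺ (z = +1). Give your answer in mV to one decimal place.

After the shift: [K⁺]_out = 5.78, [K⁺]_in = 338 mmol L⁻¹.
E_new = (61.3/1)·log₁₀(5.78/338) = 61.30 · (-1.7670) = -108.32 mV

-108.3 mV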